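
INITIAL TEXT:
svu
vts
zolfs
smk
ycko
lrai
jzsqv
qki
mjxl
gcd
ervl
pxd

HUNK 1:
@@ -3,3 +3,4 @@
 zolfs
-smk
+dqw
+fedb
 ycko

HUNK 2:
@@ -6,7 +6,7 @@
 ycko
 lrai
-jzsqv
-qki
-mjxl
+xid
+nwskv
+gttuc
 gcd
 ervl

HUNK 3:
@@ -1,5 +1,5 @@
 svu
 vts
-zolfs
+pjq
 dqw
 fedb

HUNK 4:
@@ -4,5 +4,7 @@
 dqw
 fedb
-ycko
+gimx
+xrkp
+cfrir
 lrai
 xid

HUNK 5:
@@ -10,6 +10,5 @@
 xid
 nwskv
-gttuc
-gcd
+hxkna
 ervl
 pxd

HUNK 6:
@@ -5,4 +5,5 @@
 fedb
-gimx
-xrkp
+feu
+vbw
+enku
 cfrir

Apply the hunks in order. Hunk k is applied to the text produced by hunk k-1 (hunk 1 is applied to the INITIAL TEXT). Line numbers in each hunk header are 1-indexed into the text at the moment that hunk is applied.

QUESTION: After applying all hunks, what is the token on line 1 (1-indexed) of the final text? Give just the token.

Hunk 1: at line 3 remove [smk] add [dqw,fedb] -> 13 lines: svu vts zolfs dqw fedb ycko lrai jzsqv qki mjxl gcd ervl pxd
Hunk 2: at line 6 remove [jzsqv,qki,mjxl] add [xid,nwskv,gttuc] -> 13 lines: svu vts zolfs dqw fedb ycko lrai xid nwskv gttuc gcd ervl pxd
Hunk 3: at line 1 remove [zolfs] add [pjq] -> 13 lines: svu vts pjq dqw fedb ycko lrai xid nwskv gttuc gcd ervl pxd
Hunk 4: at line 4 remove [ycko] add [gimx,xrkp,cfrir] -> 15 lines: svu vts pjq dqw fedb gimx xrkp cfrir lrai xid nwskv gttuc gcd ervl pxd
Hunk 5: at line 10 remove [gttuc,gcd] add [hxkna] -> 14 lines: svu vts pjq dqw fedb gimx xrkp cfrir lrai xid nwskv hxkna ervl pxd
Hunk 6: at line 5 remove [gimx,xrkp] add [feu,vbw,enku] -> 15 lines: svu vts pjq dqw fedb feu vbw enku cfrir lrai xid nwskv hxkna ervl pxd
Final line 1: svu

Answer: svu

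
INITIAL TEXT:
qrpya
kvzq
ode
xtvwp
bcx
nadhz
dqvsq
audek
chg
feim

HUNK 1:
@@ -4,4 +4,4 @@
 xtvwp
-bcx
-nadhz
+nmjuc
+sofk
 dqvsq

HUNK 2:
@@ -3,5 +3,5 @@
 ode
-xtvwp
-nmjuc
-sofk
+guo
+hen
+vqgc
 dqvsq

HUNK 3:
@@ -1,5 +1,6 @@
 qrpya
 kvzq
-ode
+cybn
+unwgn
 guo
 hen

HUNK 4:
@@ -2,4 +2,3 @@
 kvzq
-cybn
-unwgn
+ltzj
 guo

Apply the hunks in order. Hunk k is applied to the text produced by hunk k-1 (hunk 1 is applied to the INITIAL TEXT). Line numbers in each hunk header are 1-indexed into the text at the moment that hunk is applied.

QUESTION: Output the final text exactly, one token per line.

Hunk 1: at line 4 remove [bcx,nadhz] add [nmjuc,sofk] -> 10 lines: qrpya kvzq ode xtvwp nmjuc sofk dqvsq audek chg feim
Hunk 2: at line 3 remove [xtvwp,nmjuc,sofk] add [guo,hen,vqgc] -> 10 lines: qrpya kvzq ode guo hen vqgc dqvsq audek chg feim
Hunk 3: at line 1 remove [ode] add [cybn,unwgn] -> 11 lines: qrpya kvzq cybn unwgn guo hen vqgc dqvsq audek chg feim
Hunk 4: at line 2 remove [cybn,unwgn] add [ltzj] -> 10 lines: qrpya kvzq ltzj guo hen vqgc dqvsq audek chg feim

Answer: qrpya
kvzq
ltzj
guo
hen
vqgc
dqvsq
audek
chg
feim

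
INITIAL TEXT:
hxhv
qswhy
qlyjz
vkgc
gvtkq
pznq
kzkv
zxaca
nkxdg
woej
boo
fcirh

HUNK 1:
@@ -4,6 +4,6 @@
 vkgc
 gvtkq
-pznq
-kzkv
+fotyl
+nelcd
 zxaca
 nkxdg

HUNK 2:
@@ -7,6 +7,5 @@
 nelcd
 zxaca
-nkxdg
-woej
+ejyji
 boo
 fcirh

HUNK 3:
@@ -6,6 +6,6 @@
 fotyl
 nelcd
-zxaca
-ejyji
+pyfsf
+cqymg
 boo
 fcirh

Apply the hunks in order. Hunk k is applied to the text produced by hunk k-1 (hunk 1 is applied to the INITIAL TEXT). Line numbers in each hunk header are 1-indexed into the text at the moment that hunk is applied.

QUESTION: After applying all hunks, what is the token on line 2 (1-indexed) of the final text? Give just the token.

Hunk 1: at line 4 remove [pznq,kzkv] add [fotyl,nelcd] -> 12 lines: hxhv qswhy qlyjz vkgc gvtkq fotyl nelcd zxaca nkxdg woej boo fcirh
Hunk 2: at line 7 remove [nkxdg,woej] add [ejyji] -> 11 lines: hxhv qswhy qlyjz vkgc gvtkq fotyl nelcd zxaca ejyji boo fcirh
Hunk 3: at line 6 remove [zxaca,ejyji] add [pyfsf,cqymg] -> 11 lines: hxhv qswhy qlyjz vkgc gvtkq fotyl nelcd pyfsf cqymg boo fcirh
Final line 2: qswhy

Answer: qswhy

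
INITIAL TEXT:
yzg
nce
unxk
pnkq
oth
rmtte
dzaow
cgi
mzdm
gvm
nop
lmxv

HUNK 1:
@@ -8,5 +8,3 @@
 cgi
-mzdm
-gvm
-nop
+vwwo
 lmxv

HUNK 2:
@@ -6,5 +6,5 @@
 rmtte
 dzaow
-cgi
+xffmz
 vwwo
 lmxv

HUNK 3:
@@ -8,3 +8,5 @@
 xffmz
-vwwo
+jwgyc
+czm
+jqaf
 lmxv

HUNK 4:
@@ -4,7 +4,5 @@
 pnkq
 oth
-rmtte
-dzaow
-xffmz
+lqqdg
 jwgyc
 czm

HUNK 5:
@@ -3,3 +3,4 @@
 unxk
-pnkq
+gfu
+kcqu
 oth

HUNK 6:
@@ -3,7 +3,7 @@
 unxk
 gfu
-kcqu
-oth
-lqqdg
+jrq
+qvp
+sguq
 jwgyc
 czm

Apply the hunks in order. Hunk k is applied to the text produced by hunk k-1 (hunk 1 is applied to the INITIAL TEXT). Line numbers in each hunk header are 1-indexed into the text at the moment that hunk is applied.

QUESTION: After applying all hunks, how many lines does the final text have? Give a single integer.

Answer: 11

Derivation:
Hunk 1: at line 8 remove [mzdm,gvm,nop] add [vwwo] -> 10 lines: yzg nce unxk pnkq oth rmtte dzaow cgi vwwo lmxv
Hunk 2: at line 6 remove [cgi] add [xffmz] -> 10 lines: yzg nce unxk pnkq oth rmtte dzaow xffmz vwwo lmxv
Hunk 3: at line 8 remove [vwwo] add [jwgyc,czm,jqaf] -> 12 lines: yzg nce unxk pnkq oth rmtte dzaow xffmz jwgyc czm jqaf lmxv
Hunk 4: at line 4 remove [rmtte,dzaow,xffmz] add [lqqdg] -> 10 lines: yzg nce unxk pnkq oth lqqdg jwgyc czm jqaf lmxv
Hunk 5: at line 3 remove [pnkq] add [gfu,kcqu] -> 11 lines: yzg nce unxk gfu kcqu oth lqqdg jwgyc czm jqaf lmxv
Hunk 6: at line 3 remove [kcqu,oth,lqqdg] add [jrq,qvp,sguq] -> 11 lines: yzg nce unxk gfu jrq qvp sguq jwgyc czm jqaf lmxv
Final line count: 11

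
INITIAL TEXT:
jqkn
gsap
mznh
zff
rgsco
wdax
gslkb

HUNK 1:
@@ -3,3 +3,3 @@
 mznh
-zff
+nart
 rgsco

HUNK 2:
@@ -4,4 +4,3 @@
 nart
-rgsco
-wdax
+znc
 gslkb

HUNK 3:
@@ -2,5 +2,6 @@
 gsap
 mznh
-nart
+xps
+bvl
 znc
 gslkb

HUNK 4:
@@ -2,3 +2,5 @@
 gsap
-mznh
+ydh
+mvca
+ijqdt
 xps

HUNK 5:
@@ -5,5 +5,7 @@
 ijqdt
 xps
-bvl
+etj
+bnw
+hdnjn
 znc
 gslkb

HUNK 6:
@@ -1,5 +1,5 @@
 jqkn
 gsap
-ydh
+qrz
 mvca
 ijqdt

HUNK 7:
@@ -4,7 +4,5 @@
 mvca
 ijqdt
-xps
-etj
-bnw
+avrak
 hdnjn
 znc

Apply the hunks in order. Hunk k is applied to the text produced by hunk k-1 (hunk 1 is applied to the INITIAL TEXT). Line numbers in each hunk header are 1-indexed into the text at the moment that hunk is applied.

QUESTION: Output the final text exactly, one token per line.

Answer: jqkn
gsap
qrz
mvca
ijqdt
avrak
hdnjn
znc
gslkb

Derivation:
Hunk 1: at line 3 remove [zff] add [nart] -> 7 lines: jqkn gsap mznh nart rgsco wdax gslkb
Hunk 2: at line 4 remove [rgsco,wdax] add [znc] -> 6 lines: jqkn gsap mznh nart znc gslkb
Hunk 3: at line 2 remove [nart] add [xps,bvl] -> 7 lines: jqkn gsap mznh xps bvl znc gslkb
Hunk 4: at line 2 remove [mznh] add [ydh,mvca,ijqdt] -> 9 lines: jqkn gsap ydh mvca ijqdt xps bvl znc gslkb
Hunk 5: at line 5 remove [bvl] add [etj,bnw,hdnjn] -> 11 lines: jqkn gsap ydh mvca ijqdt xps etj bnw hdnjn znc gslkb
Hunk 6: at line 1 remove [ydh] add [qrz] -> 11 lines: jqkn gsap qrz mvca ijqdt xps etj bnw hdnjn znc gslkb
Hunk 7: at line 4 remove [xps,etj,bnw] add [avrak] -> 9 lines: jqkn gsap qrz mvca ijqdt avrak hdnjn znc gslkb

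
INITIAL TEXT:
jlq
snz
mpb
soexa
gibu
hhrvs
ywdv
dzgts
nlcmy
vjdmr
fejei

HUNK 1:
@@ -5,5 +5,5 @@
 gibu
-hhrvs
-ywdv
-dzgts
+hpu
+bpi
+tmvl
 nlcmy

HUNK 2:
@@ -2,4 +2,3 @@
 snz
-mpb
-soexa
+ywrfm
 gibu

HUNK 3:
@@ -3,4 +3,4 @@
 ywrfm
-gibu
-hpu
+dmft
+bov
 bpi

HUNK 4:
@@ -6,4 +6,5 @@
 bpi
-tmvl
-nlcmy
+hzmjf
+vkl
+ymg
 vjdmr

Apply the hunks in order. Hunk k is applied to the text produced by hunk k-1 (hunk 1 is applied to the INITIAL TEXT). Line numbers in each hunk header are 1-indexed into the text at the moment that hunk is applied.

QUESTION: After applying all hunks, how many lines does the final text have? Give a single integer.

Answer: 11

Derivation:
Hunk 1: at line 5 remove [hhrvs,ywdv,dzgts] add [hpu,bpi,tmvl] -> 11 lines: jlq snz mpb soexa gibu hpu bpi tmvl nlcmy vjdmr fejei
Hunk 2: at line 2 remove [mpb,soexa] add [ywrfm] -> 10 lines: jlq snz ywrfm gibu hpu bpi tmvl nlcmy vjdmr fejei
Hunk 3: at line 3 remove [gibu,hpu] add [dmft,bov] -> 10 lines: jlq snz ywrfm dmft bov bpi tmvl nlcmy vjdmr fejei
Hunk 4: at line 6 remove [tmvl,nlcmy] add [hzmjf,vkl,ymg] -> 11 lines: jlq snz ywrfm dmft bov bpi hzmjf vkl ymg vjdmr fejei
Final line count: 11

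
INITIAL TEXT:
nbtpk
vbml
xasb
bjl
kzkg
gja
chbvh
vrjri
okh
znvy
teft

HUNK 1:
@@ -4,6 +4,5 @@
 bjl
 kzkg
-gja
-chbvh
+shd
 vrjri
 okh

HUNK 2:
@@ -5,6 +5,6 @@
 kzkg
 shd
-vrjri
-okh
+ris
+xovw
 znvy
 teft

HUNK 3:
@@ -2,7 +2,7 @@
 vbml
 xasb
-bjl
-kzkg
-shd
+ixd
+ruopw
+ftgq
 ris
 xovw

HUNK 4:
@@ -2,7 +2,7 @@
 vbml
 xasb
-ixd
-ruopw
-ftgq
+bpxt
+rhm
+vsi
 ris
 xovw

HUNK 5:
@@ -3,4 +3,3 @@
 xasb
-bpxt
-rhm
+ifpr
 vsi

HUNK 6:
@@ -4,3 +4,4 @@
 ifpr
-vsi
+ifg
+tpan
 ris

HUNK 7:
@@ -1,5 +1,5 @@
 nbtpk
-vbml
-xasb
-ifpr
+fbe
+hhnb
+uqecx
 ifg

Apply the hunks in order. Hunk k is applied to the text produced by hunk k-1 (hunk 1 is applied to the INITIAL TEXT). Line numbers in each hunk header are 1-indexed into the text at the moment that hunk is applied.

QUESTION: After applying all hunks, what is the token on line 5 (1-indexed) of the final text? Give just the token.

Hunk 1: at line 4 remove [gja,chbvh] add [shd] -> 10 lines: nbtpk vbml xasb bjl kzkg shd vrjri okh znvy teft
Hunk 2: at line 5 remove [vrjri,okh] add [ris,xovw] -> 10 lines: nbtpk vbml xasb bjl kzkg shd ris xovw znvy teft
Hunk 3: at line 2 remove [bjl,kzkg,shd] add [ixd,ruopw,ftgq] -> 10 lines: nbtpk vbml xasb ixd ruopw ftgq ris xovw znvy teft
Hunk 4: at line 2 remove [ixd,ruopw,ftgq] add [bpxt,rhm,vsi] -> 10 lines: nbtpk vbml xasb bpxt rhm vsi ris xovw znvy teft
Hunk 5: at line 3 remove [bpxt,rhm] add [ifpr] -> 9 lines: nbtpk vbml xasb ifpr vsi ris xovw znvy teft
Hunk 6: at line 4 remove [vsi] add [ifg,tpan] -> 10 lines: nbtpk vbml xasb ifpr ifg tpan ris xovw znvy teft
Hunk 7: at line 1 remove [vbml,xasb,ifpr] add [fbe,hhnb,uqecx] -> 10 lines: nbtpk fbe hhnb uqecx ifg tpan ris xovw znvy teft
Final line 5: ifg

Answer: ifg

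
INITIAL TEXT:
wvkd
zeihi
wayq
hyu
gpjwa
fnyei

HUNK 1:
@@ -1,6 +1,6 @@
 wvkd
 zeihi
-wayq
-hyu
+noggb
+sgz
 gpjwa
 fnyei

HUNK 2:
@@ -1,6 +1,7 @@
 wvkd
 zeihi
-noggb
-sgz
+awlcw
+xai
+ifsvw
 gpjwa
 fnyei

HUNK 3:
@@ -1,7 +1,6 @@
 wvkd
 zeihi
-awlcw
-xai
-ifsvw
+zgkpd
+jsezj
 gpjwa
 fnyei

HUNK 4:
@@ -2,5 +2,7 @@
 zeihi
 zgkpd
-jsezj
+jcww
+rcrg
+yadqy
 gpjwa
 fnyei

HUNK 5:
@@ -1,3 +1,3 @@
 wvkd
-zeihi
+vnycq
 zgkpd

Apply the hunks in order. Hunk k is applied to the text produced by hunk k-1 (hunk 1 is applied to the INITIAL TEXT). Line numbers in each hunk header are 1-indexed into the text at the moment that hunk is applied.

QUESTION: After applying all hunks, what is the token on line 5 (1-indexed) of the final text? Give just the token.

Hunk 1: at line 1 remove [wayq,hyu] add [noggb,sgz] -> 6 lines: wvkd zeihi noggb sgz gpjwa fnyei
Hunk 2: at line 1 remove [noggb,sgz] add [awlcw,xai,ifsvw] -> 7 lines: wvkd zeihi awlcw xai ifsvw gpjwa fnyei
Hunk 3: at line 1 remove [awlcw,xai,ifsvw] add [zgkpd,jsezj] -> 6 lines: wvkd zeihi zgkpd jsezj gpjwa fnyei
Hunk 4: at line 2 remove [jsezj] add [jcww,rcrg,yadqy] -> 8 lines: wvkd zeihi zgkpd jcww rcrg yadqy gpjwa fnyei
Hunk 5: at line 1 remove [zeihi] add [vnycq] -> 8 lines: wvkd vnycq zgkpd jcww rcrg yadqy gpjwa fnyei
Final line 5: rcrg

Answer: rcrg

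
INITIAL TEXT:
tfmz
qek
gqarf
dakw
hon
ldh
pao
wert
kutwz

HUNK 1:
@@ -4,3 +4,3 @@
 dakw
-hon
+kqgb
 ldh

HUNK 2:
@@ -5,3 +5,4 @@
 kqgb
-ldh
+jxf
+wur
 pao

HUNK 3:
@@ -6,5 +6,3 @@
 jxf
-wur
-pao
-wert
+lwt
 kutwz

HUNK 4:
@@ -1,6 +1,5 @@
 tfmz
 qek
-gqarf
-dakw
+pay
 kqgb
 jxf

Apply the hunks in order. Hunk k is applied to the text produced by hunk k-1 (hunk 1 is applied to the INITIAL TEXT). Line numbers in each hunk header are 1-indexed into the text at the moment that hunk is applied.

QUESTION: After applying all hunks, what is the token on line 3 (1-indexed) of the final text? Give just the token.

Answer: pay

Derivation:
Hunk 1: at line 4 remove [hon] add [kqgb] -> 9 lines: tfmz qek gqarf dakw kqgb ldh pao wert kutwz
Hunk 2: at line 5 remove [ldh] add [jxf,wur] -> 10 lines: tfmz qek gqarf dakw kqgb jxf wur pao wert kutwz
Hunk 3: at line 6 remove [wur,pao,wert] add [lwt] -> 8 lines: tfmz qek gqarf dakw kqgb jxf lwt kutwz
Hunk 4: at line 1 remove [gqarf,dakw] add [pay] -> 7 lines: tfmz qek pay kqgb jxf lwt kutwz
Final line 3: pay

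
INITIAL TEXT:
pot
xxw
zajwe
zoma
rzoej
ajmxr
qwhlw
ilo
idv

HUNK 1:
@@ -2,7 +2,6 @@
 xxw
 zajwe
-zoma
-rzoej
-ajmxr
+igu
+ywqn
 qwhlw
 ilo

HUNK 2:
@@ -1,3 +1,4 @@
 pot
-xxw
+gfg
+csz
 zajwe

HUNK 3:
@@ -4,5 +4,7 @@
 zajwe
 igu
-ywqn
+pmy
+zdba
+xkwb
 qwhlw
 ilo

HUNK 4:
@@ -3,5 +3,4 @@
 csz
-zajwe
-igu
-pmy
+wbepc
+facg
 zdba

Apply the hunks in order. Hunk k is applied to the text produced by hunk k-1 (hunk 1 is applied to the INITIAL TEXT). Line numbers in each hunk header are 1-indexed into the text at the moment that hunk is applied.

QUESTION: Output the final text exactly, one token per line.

Answer: pot
gfg
csz
wbepc
facg
zdba
xkwb
qwhlw
ilo
idv

Derivation:
Hunk 1: at line 2 remove [zoma,rzoej,ajmxr] add [igu,ywqn] -> 8 lines: pot xxw zajwe igu ywqn qwhlw ilo idv
Hunk 2: at line 1 remove [xxw] add [gfg,csz] -> 9 lines: pot gfg csz zajwe igu ywqn qwhlw ilo idv
Hunk 3: at line 4 remove [ywqn] add [pmy,zdba,xkwb] -> 11 lines: pot gfg csz zajwe igu pmy zdba xkwb qwhlw ilo idv
Hunk 4: at line 3 remove [zajwe,igu,pmy] add [wbepc,facg] -> 10 lines: pot gfg csz wbepc facg zdba xkwb qwhlw ilo idv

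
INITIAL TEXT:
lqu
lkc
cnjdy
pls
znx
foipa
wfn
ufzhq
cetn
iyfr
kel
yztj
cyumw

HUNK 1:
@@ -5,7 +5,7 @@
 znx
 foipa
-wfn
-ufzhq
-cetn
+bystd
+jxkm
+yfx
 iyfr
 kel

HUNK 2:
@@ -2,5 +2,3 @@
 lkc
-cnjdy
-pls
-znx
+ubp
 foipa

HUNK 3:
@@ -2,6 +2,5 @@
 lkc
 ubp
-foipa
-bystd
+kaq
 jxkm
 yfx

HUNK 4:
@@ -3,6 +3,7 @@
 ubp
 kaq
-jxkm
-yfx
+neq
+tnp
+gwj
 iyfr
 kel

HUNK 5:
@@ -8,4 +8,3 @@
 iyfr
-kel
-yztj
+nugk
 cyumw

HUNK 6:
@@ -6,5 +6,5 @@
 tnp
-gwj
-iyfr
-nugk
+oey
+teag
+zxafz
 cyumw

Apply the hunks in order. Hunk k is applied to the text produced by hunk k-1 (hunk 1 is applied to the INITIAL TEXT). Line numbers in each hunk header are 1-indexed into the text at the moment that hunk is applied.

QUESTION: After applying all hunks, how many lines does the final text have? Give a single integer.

Answer: 10

Derivation:
Hunk 1: at line 5 remove [wfn,ufzhq,cetn] add [bystd,jxkm,yfx] -> 13 lines: lqu lkc cnjdy pls znx foipa bystd jxkm yfx iyfr kel yztj cyumw
Hunk 2: at line 2 remove [cnjdy,pls,znx] add [ubp] -> 11 lines: lqu lkc ubp foipa bystd jxkm yfx iyfr kel yztj cyumw
Hunk 3: at line 2 remove [foipa,bystd] add [kaq] -> 10 lines: lqu lkc ubp kaq jxkm yfx iyfr kel yztj cyumw
Hunk 4: at line 3 remove [jxkm,yfx] add [neq,tnp,gwj] -> 11 lines: lqu lkc ubp kaq neq tnp gwj iyfr kel yztj cyumw
Hunk 5: at line 8 remove [kel,yztj] add [nugk] -> 10 lines: lqu lkc ubp kaq neq tnp gwj iyfr nugk cyumw
Hunk 6: at line 6 remove [gwj,iyfr,nugk] add [oey,teag,zxafz] -> 10 lines: lqu lkc ubp kaq neq tnp oey teag zxafz cyumw
Final line count: 10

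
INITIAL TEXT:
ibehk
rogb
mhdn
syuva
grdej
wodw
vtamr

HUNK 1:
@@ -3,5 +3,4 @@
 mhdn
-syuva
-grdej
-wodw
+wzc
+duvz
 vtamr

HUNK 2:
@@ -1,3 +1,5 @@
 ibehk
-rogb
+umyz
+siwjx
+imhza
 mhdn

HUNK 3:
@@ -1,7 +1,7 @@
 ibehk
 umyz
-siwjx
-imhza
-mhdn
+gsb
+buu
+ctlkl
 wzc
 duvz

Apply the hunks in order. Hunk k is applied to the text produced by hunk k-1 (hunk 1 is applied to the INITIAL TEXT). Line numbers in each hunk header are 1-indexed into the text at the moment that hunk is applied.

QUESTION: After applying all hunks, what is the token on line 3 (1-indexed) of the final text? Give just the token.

Hunk 1: at line 3 remove [syuva,grdej,wodw] add [wzc,duvz] -> 6 lines: ibehk rogb mhdn wzc duvz vtamr
Hunk 2: at line 1 remove [rogb] add [umyz,siwjx,imhza] -> 8 lines: ibehk umyz siwjx imhza mhdn wzc duvz vtamr
Hunk 3: at line 1 remove [siwjx,imhza,mhdn] add [gsb,buu,ctlkl] -> 8 lines: ibehk umyz gsb buu ctlkl wzc duvz vtamr
Final line 3: gsb

Answer: gsb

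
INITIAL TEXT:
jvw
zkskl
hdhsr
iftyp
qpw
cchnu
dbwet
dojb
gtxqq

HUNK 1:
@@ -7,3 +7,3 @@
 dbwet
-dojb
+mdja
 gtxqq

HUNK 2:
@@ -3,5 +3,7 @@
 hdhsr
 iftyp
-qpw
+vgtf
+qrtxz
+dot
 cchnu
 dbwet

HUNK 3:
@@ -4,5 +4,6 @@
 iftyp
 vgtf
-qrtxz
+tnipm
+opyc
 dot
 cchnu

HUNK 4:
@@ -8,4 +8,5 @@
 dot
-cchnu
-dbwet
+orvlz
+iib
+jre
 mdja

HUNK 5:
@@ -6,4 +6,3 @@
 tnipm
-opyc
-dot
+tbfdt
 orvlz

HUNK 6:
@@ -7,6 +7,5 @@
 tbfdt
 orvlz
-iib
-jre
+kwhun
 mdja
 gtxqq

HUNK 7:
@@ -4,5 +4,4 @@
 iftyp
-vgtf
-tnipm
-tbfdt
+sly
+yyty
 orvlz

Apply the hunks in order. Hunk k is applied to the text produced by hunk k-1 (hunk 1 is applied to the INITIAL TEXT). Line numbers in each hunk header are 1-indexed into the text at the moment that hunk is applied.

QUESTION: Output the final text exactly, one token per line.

Hunk 1: at line 7 remove [dojb] add [mdja] -> 9 lines: jvw zkskl hdhsr iftyp qpw cchnu dbwet mdja gtxqq
Hunk 2: at line 3 remove [qpw] add [vgtf,qrtxz,dot] -> 11 lines: jvw zkskl hdhsr iftyp vgtf qrtxz dot cchnu dbwet mdja gtxqq
Hunk 3: at line 4 remove [qrtxz] add [tnipm,opyc] -> 12 lines: jvw zkskl hdhsr iftyp vgtf tnipm opyc dot cchnu dbwet mdja gtxqq
Hunk 4: at line 8 remove [cchnu,dbwet] add [orvlz,iib,jre] -> 13 lines: jvw zkskl hdhsr iftyp vgtf tnipm opyc dot orvlz iib jre mdja gtxqq
Hunk 5: at line 6 remove [opyc,dot] add [tbfdt] -> 12 lines: jvw zkskl hdhsr iftyp vgtf tnipm tbfdt orvlz iib jre mdja gtxqq
Hunk 6: at line 7 remove [iib,jre] add [kwhun] -> 11 lines: jvw zkskl hdhsr iftyp vgtf tnipm tbfdt orvlz kwhun mdja gtxqq
Hunk 7: at line 4 remove [vgtf,tnipm,tbfdt] add [sly,yyty] -> 10 lines: jvw zkskl hdhsr iftyp sly yyty orvlz kwhun mdja gtxqq

Answer: jvw
zkskl
hdhsr
iftyp
sly
yyty
orvlz
kwhun
mdja
gtxqq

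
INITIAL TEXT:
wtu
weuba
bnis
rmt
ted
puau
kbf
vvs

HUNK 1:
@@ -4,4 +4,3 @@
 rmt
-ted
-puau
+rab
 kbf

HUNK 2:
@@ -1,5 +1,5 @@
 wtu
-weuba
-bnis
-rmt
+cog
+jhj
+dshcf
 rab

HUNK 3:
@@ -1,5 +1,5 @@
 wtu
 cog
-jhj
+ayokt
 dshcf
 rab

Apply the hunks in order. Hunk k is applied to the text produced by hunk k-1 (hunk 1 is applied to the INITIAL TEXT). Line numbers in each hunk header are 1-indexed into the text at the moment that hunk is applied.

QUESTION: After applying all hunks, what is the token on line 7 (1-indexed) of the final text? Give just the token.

Hunk 1: at line 4 remove [ted,puau] add [rab] -> 7 lines: wtu weuba bnis rmt rab kbf vvs
Hunk 2: at line 1 remove [weuba,bnis,rmt] add [cog,jhj,dshcf] -> 7 lines: wtu cog jhj dshcf rab kbf vvs
Hunk 3: at line 1 remove [jhj] add [ayokt] -> 7 lines: wtu cog ayokt dshcf rab kbf vvs
Final line 7: vvs

Answer: vvs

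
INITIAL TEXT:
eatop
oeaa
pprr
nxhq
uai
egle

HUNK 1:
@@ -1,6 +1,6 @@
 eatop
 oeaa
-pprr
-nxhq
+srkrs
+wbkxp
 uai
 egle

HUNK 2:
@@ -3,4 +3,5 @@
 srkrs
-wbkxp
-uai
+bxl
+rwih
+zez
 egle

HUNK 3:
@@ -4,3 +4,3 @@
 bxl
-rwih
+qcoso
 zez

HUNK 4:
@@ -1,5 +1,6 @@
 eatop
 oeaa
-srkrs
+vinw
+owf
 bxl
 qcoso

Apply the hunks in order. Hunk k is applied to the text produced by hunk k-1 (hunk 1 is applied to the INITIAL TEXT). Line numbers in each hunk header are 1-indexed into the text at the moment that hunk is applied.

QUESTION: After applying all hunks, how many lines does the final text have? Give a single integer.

Answer: 8

Derivation:
Hunk 1: at line 1 remove [pprr,nxhq] add [srkrs,wbkxp] -> 6 lines: eatop oeaa srkrs wbkxp uai egle
Hunk 2: at line 3 remove [wbkxp,uai] add [bxl,rwih,zez] -> 7 lines: eatop oeaa srkrs bxl rwih zez egle
Hunk 3: at line 4 remove [rwih] add [qcoso] -> 7 lines: eatop oeaa srkrs bxl qcoso zez egle
Hunk 4: at line 1 remove [srkrs] add [vinw,owf] -> 8 lines: eatop oeaa vinw owf bxl qcoso zez egle
Final line count: 8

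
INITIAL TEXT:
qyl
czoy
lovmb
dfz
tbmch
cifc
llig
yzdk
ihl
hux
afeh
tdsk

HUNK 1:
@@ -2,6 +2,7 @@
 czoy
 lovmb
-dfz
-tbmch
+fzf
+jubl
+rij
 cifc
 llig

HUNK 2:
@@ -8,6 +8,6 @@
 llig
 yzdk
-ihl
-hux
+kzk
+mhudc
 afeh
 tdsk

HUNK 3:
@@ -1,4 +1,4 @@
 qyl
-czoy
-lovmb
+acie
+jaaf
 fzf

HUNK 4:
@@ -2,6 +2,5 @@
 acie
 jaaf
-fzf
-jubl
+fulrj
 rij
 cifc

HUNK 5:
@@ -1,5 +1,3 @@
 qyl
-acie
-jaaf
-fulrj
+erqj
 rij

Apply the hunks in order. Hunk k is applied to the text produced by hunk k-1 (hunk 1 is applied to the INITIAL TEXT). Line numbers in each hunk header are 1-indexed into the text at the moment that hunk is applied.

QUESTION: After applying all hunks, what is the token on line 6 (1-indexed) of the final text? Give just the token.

Hunk 1: at line 2 remove [dfz,tbmch] add [fzf,jubl,rij] -> 13 lines: qyl czoy lovmb fzf jubl rij cifc llig yzdk ihl hux afeh tdsk
Hunk 2: at line 8 remove [ihl,hux] add [kzk,mhudc] -> 13 lines: qyl czoy lovmb fzf jubl rij cifc llig yzdk kzk mhudc afeh tdsk
Hunk 3: at line 1 remove [czoy,lovmb] add [acie,jaaf] -> 13 lines: qyl acie jaaf fzf jubl rij cifc llig yzdk kzk mhudc afeh tdsk
Hunk 4: at line 2 remove [fzf,jubl] add [fulrj] -> 12 lines: qyl acie jaaf fulrj rij cifc llig yzdk kzk mhudc afeh tdsk
Hunk 5: at line 1 remove [acie,jaaf,fulrj] add [erqj] -> 10 lines: qyl erqj rij cifc llig yzdk kzk mhudc afeh tdsk
Final line 6: yzdk

Answer: yzdk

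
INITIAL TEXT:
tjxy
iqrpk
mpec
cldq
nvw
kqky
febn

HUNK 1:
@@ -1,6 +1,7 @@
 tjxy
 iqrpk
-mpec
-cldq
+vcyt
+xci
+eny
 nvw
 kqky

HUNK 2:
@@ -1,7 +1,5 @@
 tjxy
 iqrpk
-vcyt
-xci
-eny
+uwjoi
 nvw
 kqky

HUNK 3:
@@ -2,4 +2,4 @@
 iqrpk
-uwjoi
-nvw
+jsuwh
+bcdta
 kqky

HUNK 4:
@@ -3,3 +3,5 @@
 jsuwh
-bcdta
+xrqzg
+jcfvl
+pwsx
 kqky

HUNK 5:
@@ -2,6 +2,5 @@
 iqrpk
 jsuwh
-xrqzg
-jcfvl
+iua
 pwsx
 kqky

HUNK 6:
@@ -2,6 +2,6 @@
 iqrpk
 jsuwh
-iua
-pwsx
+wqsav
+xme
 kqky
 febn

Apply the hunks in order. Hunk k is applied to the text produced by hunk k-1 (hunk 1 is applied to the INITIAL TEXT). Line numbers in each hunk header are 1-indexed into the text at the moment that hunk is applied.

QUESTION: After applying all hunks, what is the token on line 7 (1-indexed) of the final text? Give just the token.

Answer: febn

Derivation:
Hunk 1: at line 1 remove [mpec,cldq] add [vcyt,xci,eny] -> 8 lines: tjxy iqrpk vcyt xci eny nvw kqky febn
Hunk 2: at line 1 remove [vcyt,xci,eny] add [uwjoi] -> 6 lines: tjxy iqrpk uwjoi nvw kqky febn
Hunk 3: at line 2 remove [uwjoi,nvw] add [jsuwh,bcdta] -> 6 lines: tjxy iqrpk jsuwh bcdta kqky febn
Hunk 4: at line 3 remove [bcdta] add [xrqzg,jcfvl,pwsx] -> 8 lines: tjxy iqrpk jsuwh xrqzg jcfvl pwsx kqky febn
Hunk 5: at line 2 remove [xrqzg,jcfvl] add [iua] -> 7 lines: tjxy iqrpk jsuwh iua pwsx kqky febn
Hunk 6: at line 2 remove [iua,pwsx] add [wqsav,xme] -> 7 lines: tjxy iqrpk jsuwh wqsav xme kqky febn
Final line 7: febn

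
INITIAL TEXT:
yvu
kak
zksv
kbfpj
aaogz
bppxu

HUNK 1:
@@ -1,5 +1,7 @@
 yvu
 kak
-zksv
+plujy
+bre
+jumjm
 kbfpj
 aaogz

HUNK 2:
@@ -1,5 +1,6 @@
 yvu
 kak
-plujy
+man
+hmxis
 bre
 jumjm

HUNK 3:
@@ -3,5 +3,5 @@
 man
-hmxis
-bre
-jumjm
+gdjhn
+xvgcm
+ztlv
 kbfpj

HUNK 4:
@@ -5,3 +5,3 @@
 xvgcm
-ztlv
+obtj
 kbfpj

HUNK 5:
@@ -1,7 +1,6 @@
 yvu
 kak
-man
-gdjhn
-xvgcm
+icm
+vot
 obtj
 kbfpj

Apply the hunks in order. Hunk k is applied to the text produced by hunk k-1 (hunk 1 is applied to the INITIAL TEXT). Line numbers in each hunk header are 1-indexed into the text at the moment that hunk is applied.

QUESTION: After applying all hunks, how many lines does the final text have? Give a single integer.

Answer: 8

Derivation:
Hunk 1: at line 1 remove [zksv] add [plujy,bre,jumjm] -> 8 lines: yvu kak plujy bre jumjm kbfpj aaogz bppxu
Hunk 2: at line 1 remove [plujy] add [man,hmxis] -> 9 lines: yvu kak man hmxis bre jumjm kbfpj aaogz bppxu
Hunk 3: at line 3 remove [hmxis,bre,jumjm] add [gdjhn,xvgcm,ztlv] -> 9 lines: yvu kak man gdjhn xvgcm ztlv kbfpj aaogz bppxu
Hunk 4: at line 5 remove [ztlv] add [obtj] -> 9 lines: yvu kak man gdjhn xvgcm obtj kbfpj aaogz bppxu
Hunk 5: at line 1 remove [man,gdjhn,xvgcm] add [icm,vot] -> 8 lines: yvu kak icm vot obtj kbfpj aaogz bppxu
Final line count: 8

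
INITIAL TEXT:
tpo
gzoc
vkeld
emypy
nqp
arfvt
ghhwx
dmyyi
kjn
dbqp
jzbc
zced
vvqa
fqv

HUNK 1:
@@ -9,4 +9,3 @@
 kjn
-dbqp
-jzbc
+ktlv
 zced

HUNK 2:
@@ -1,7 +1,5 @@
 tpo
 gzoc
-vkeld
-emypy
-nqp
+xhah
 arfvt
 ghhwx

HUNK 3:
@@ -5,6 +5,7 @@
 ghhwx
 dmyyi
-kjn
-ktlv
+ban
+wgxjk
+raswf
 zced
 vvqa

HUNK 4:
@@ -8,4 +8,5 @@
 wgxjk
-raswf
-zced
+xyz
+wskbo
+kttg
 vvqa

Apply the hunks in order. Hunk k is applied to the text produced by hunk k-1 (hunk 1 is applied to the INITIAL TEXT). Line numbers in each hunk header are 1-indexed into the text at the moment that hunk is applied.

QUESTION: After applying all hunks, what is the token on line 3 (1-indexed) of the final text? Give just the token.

Answer: xhah

Derivation:
Hunk 1: at line 9 remove [dbqp,jzbc] add [ktlv] -> 13 lines: tpo gzoc vkeld emypy nqp arfvt ghhwx dmyyi kjn ktlv zced vvqa fqv
Hunk 2: at line 1 remove [vkeld,emypy,nqp] add [xhah] -> 11 lines: tpo gzoc xhah arfvt ghhwx dmyyi kjn ktlv zced vvqa fqv
Hunk 3: at line 5 remove [kjn,ktlv] add [ban,wgxjk,raswf] -> 12 lines: tpo gzoc xhah arfvt ghhwx dmyyi ban wgxjk raswf zced vvqa fqv
Hunk 4: at line 8 remove [raswf,zced] add [xyz,wskbo,kttg] -> 13 lines: tpo gzoc xhah arfvt ghhwx dmyyi ban wgxjk xyz wskbo kttg vvqa fqv
Final line 3: xhah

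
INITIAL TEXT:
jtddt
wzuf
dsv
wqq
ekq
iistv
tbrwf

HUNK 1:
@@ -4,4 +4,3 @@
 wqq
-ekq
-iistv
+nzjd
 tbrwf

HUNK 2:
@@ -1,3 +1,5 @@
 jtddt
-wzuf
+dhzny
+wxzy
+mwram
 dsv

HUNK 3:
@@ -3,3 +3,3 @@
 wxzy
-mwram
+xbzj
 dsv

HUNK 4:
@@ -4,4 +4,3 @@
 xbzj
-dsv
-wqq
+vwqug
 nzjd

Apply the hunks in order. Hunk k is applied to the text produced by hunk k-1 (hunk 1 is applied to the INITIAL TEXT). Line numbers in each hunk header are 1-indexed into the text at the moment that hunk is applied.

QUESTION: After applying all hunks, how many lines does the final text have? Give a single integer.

Hunk 1: at line 4 remove [ekq,iistv] add [nzjd] -> 6 lines: jtddt wzuf dsv wqq nzjd tbrwf
Hunk 2: at line 1 remove [wzuf] add [dhzny,wxzy,mwram] -> 8 lines: jtddt dhzny wxzy mwram dsv wqq nzjd tbrwf
Hunk 3: at line 3 remove [mwram] add [xbzj] -> 8 lines: jtddt dhzny wxzy xbzj dsv wqq nzjd tbrwf
Hunk 4: at line 4 remove [dsv,wqq] add [vwqug] -> 7 lines: jtddt dhzny wxzy xbzj vwqug nzjd tbrwf
Final line count: 7

Answer: 7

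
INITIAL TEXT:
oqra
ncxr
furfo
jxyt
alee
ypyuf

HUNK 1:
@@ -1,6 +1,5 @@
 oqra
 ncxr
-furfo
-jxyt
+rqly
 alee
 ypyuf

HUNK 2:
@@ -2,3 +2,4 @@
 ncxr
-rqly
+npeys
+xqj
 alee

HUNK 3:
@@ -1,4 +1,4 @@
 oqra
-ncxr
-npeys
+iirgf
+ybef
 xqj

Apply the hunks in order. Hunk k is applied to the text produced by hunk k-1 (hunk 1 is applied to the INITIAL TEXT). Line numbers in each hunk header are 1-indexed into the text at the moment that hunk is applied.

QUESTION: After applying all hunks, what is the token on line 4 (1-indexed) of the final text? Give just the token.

Answer: xqj

Derivation:
Hunk 1: at line 1 remove [furfo,jxyt] add [rqly] -> 5 lines: oqra ncxr rqly alee ypyuf
Hunk 2: at line 2 remove [rqly] add [npeys,xqj] -> 6 lines: oqra ncxr npeys xqj alee ypyuf
Hunk 3: at line 1 remove [ncxr,npeys] add [iirgf,ybef] -> 6 lines: oqra iirgf ybef xqj alee ypyuf
Final line 4: xqj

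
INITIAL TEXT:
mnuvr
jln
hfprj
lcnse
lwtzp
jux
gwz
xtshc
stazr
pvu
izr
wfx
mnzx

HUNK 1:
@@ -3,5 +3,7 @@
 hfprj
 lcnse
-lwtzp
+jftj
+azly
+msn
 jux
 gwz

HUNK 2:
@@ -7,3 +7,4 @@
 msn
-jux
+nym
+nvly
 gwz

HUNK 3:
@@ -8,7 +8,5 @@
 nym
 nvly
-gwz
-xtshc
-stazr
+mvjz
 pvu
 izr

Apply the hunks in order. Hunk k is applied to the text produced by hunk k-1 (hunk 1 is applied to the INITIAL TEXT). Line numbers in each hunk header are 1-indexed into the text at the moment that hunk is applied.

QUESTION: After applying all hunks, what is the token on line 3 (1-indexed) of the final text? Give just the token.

Answer: hfprj

Derivation:
Hunk 1: at line 3 remove [lwtzp] add [jftj,azly,msn] -> 15 lines: mnuvr jln hfprj lcnse jftj azly msn jux gwz xtshc stazr pvu izr wfx mnzx
Hunk 2: at line 7 remove [jux] add [nym,nvly] -> 16 lines: mnuvr jln hfprj lcnse jftj azly msn nym nvly gwz xtshc stazr pvu izr wfx mnzx
Hunk 3: at line 8 remove [gwz,xtshc,stazr] add [mvjz] -> 14 lines: mnuvr jln hfprj lcnse jftj azly msn nym nvly mvjz pvu izr wfx mnzx
Final line 3: hfprj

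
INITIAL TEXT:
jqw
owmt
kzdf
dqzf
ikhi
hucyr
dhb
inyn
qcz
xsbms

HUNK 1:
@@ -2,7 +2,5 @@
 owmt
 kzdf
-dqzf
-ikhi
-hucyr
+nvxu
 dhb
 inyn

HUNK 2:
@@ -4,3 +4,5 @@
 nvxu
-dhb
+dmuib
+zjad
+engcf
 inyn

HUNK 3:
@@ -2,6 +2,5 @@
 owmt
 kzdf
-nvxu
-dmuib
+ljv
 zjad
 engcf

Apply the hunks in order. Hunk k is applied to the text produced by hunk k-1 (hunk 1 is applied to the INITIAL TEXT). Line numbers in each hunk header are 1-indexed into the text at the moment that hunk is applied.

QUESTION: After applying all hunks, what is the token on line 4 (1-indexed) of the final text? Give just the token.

Hunk 1: at line 2 remove [dqzf,ikhi,hucyr] add [nvxu] -> 8 lines: jqw owmt kzdf nvxu dhb inyn qcz xsbms
Hunk 2: at line 4 remove [dhb] add [dmuib,zjad,engcf] -> 10 lines: jqw owmt kzdf nvxu dmuib zjad engcf inyn qcz xsbms
Hunk 3: at line 2 remove [nvxu,dmuib] add [ljv] -> 9 lines: jqw owmt kzdf ljv zjad engcf inyn qcz xsbms
Final line 4: ljv

Answer: ljv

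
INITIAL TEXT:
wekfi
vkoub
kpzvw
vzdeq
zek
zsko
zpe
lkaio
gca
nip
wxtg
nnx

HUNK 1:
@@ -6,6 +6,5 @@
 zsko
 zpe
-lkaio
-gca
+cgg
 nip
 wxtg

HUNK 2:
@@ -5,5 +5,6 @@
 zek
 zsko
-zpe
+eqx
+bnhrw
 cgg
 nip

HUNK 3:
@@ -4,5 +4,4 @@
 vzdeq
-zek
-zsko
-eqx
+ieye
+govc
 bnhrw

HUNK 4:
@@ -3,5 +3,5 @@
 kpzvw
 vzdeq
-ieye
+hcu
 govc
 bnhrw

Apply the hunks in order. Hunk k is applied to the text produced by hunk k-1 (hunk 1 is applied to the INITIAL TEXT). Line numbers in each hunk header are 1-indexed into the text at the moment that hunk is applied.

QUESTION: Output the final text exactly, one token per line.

Hunk 1: at line 6 remove [lkaio,gca] add [cgg] -> 11 lines: wekfi vkoub kpzvw vzdeq zek zsko zpe cgg nip wxtg nnx
Hunk 2: at line 5 remove [zpe] add [eqx,bnhrw] -> 12 lines: wekfi vkoub kpzvw vzdeq zek zsko eqx bnhrw cgg nip wxtg nnx
Hunk 3: at line 4 remove [zek,zsko,eqx] add [ieye,govc] -> 11 lines: wekfi vkoub kpzvw vzdeq ieye govc bnhrw cgg nip wxtg nnx
Hunk 4: at line 3 remove [ieye] add [hcu] -> 11 lines: wekfi vkoub kpzvw vzdeq hcu govc bnhrw cgg nip wxtg nnx

Answer: wekfi
vkoub
kpzvw
vzdeq
hcu
govc
bnhrw
cgg
nip
wxtg
nnx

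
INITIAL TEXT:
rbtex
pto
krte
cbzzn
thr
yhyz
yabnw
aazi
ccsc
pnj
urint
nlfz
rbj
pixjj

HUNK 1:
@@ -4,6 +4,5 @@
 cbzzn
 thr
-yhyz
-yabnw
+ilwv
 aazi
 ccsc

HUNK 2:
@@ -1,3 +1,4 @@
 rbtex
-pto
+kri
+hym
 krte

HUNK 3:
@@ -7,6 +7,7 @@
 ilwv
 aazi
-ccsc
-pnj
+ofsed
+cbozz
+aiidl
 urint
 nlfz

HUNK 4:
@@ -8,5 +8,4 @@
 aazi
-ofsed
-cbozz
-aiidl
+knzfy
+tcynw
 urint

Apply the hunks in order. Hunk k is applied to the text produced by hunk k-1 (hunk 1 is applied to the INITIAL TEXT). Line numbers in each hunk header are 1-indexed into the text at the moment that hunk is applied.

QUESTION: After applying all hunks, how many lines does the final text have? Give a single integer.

Hunk 1: at line 4 remove [yhyz,yabnw] add [ilwv] -> 13 lines: rbtex pto krte cbzzn thr ilwv aazi ccsc pnj urint nlfz rbj pixjj
Hunk 2: at line 1 remove [pto] add [kri,hym] -> 14 lines: rbtex kri hym krte cbzzn thr ilwv aazi ccsc pnj urint nlfz rbj pixjj
Hunk 3: at line 7 remove [ccsc,pnj] add [ofsed,cbozz,aiidl] -> 15 lines: rbtex kri hym krte cbzzn thr ilwv aazi ofsed cbozz aiidl urint nlfz rbj pixjj
Hunk 4: at line 8 remove [ofsed,cbozz,aiidl] add [knzfy,tcynw] -> 14 lines: rbtex kri hym krte cbzzn thr ilwv aazi knzfy tcynw urint nlfz rbj pixjj
Final line count: 14

Answer: 14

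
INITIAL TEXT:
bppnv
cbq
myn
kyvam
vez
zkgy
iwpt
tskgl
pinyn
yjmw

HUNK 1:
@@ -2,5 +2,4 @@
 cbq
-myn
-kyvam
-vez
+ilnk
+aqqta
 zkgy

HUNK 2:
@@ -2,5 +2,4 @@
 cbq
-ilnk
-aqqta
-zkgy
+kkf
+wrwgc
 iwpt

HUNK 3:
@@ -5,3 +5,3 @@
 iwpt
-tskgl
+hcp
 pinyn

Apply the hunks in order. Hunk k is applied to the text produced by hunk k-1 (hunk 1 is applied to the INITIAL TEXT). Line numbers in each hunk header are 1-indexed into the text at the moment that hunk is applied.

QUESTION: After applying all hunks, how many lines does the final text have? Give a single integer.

Hunk 1: at line 2 remove [myn,kyvam,vez] add [ilnk,aqqta] -> 9 lines: bppnv cbq ilnk aqqta zkgy iwpt tskgl pinyn yjmw
Hunk 2: at line 2 remove [ilnk,aqqta,zkgy] add [kkf,wrwgc] -> 8 lines: bppnv cbq kkf wrwgc iwpt tskgl pinyn yjmw
Hunk 3: at line 5 remove [tskgl] add [hcp] -> 8 lines: bppnv cbq kkf wrwgc iwpt hcp pinyn yjmw
Final line count: 8

Answer: 8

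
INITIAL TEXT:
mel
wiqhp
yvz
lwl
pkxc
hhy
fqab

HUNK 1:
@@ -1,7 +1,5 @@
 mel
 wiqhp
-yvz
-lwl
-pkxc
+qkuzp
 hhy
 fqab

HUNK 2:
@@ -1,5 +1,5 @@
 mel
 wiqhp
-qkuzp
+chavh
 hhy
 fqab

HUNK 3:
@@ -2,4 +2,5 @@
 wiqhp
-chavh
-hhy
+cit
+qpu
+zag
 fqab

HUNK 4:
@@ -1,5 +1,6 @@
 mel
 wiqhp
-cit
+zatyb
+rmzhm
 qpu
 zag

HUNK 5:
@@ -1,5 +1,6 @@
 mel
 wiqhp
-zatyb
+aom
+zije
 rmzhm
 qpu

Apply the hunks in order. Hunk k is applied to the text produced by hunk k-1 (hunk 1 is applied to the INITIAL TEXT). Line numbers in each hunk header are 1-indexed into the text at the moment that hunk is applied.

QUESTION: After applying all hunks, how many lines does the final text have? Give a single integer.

Answer: 8

Derivation:
Hunk 1: at line 1 remove [yvz,lwl,pkxc] add [qkuzp] -> 5 lines: mel wiqhp qkuzp hhy fqab
Hunk 2: at line 1 remove [qkuzp] add [chavh] -> 5 lines: mel wiqhp chavh hhy fqab
Hunk 3: at line 2 remove [chavh,hhy] add [cit,qpu,zag] -> 6 lines: mel wiqhp cit qpu zag fqab
Hunk 4: at line 1 remove [cit] add [zatyb,rmzhm] -> 7 lines: mel wiqhp zatyb rmzhm qpu zag fqab
Hunk 5: at line 1 remove [zatyb] add [aom,zije] -> 8 lines: mel wiqhp aom zije rmzhm qpu zag fqab
Final line count: 8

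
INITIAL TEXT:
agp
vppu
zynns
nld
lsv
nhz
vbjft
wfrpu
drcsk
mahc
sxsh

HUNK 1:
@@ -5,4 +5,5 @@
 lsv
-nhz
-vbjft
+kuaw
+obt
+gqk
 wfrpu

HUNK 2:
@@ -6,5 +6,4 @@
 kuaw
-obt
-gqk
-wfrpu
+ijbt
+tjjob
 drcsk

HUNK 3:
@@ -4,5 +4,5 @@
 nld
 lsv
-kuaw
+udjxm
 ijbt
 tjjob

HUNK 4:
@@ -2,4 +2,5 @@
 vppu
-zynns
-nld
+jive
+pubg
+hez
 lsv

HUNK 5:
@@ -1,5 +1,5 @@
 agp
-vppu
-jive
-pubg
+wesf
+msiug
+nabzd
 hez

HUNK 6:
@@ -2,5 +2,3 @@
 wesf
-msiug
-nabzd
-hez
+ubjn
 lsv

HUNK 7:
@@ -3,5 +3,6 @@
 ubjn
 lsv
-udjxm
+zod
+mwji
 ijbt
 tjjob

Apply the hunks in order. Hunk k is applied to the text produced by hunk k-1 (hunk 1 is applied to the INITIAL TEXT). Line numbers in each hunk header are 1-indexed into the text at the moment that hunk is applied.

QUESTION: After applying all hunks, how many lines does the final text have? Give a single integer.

Answer: 11

Derivation:
Hunk 1: at line 5 remove [nhz,vbjft] add [kuaw,obt,gqk] -> 12 lines: agp vppu zynns nld lsv kuaw obt gqk wfrpu drcsk mahc sxsh
Hunk 2: at line 6 remove [obt,gqk,wfrpu] add [ijbt,tjjob] -> 11 lines: agp vppu zynns nld lsv kuaw ijbt tjjob drcsk mahc sxsh
Hunk 3: at line 4 remove [kuaw] add [udjxm] -> 11 lines: agp vppu zynns nld lsv udjxm ijbt tjjob drcsk mahc sxsh
Hunk 4: at line 2 remove [zynns,nld] add [jive,pubg,hez] -> 12 lines: agp vppu jive pubg hez lsv udjxm ijbt tjjob drcsk mahc sxsh
Hunk 5: at line 1 remove [vppu,jive,pubg] add [wesf,msiug,nabzd] -> 12 lines: agp wesf msiug nabzd hez lsv udjxm ijbt tjjob drcsk mahc sxsh
Hunk 6: at line 2 remove [msiug,nabzd,hez] add [ubjn] -> 10 lines: agp wesf ubjn lsv udjxm ijbt tjjob drcsk mahc sxsh
Hunk 7: at line 3 remove [udjxm] add [zod,mwji] -> 11 lines: agp wesf ubjn lsv zod mwji ijbt tjjob drcsk mahc sxsh
Final line count: 11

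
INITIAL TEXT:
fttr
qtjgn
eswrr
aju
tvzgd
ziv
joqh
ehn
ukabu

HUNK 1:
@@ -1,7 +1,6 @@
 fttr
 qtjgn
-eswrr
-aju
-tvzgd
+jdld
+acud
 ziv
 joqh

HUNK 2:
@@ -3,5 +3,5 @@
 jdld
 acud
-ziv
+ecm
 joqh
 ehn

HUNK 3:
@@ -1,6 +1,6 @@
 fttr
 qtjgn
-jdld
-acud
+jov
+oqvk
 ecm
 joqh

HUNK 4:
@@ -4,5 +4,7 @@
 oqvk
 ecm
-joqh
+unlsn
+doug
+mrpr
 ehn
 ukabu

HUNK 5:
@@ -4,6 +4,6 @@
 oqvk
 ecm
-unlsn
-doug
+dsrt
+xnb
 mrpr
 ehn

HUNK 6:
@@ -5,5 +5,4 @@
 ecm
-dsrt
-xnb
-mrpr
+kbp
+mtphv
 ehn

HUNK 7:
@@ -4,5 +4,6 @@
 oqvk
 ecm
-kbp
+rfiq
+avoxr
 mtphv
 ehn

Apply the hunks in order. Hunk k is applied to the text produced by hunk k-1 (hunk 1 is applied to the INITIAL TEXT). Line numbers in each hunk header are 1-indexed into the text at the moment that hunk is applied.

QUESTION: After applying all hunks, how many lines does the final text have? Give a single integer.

Answer: 10

Derivation:
Hunk 1: at line 1 remove [eswrr,aju,tvzgd] add [jdld,acud] -> 8 lines: fttr qtjgn jdld acud ziv joqh ehn ukabu
Hunk 2: at line 3 remove [ziv] add [ecm] -> 8 lines: fttr qtjgn jdld acud ecm joqh ehn ukabu
Hunk 3: at line 1 remove [jdld,acud] add [jov,oqvk] -> 8 lines: fttr qtjgn jov oqvk ecm joqh ehn ukabu
Hunk 4: at line 4 remove [joqh] add [unlsn,doug,mrpr] -> 10 lines: fttr qtjgn jov oqvk ecm unlsn doug mrpr ehn ukabu
Hunk 5: at line 4 remove [unlsn,doug] add [dsrt,xnb] -> 10 lines: fttr qtjgn jov oqvk ecm dsrt xnb mrpr ehn ukabu
Hunk 6: at line 5 remove [dsrt,xnb,mrpr] add [kbp,mtphv] -> 9 lines: fttr qtjgn jov oqvk ecm kbp mtphv ehn ukabu
Hunk 7: at line 4 remove [kbp] add [rfiq,avoxr] -> 10 lines: fttr qtjgn jov oqvk ecm rfiq avoxr mtphv ehn ukabu
Final line count: 10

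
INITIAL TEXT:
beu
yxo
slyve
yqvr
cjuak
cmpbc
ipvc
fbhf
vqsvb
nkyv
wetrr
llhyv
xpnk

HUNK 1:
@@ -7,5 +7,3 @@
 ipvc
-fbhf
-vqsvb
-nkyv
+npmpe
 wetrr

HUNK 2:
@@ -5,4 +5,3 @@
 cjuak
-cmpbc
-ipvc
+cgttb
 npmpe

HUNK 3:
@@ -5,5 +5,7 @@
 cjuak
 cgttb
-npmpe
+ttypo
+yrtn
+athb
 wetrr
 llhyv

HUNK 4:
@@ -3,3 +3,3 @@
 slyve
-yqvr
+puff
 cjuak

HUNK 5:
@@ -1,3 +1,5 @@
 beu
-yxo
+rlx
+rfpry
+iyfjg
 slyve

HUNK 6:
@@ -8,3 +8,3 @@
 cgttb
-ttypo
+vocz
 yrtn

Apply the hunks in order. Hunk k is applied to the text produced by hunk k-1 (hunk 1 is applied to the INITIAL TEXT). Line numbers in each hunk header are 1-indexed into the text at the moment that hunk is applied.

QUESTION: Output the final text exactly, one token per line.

Answer: beu
rlx
rfpry
iyfjg
slyve
puff
cjuak
cgttb
vocz
yrtn
athb
wetrr
llhyv
xpnk

Derivation:
Hunk 1: at line 7 remove [fbhf,vqsvb,nkyv] add [npmpe] -> 11 lines: beu yxo slyve yqvr cjuak cmpbc ipvc npmpe wetrr llhyv xpnk
Hunk 2: at line 5 remove [cmpbc,ipvc] add [cgttb] -> 10 lines: beu yxo slyve yqvr cjuak cgttb npmpe wetrr llhyv xpnk
Hunk 3: at line 5 remove [npmpe] add [ttypo,yrtn,athb] -> 12 lines: beu yxo slyve yqvr cjuak cgttb ttypo yrtn athb wetrr llhyv xpnk
Hunk 4: at line 3 remove [yqvr] add [puff] -> 12 lines: beu yxo slyve puff cjuak cgttb ttypo yrtn athb wetrr llhyv xpnk
Hunk 5: at line 1 remove [yxo] add [rlx,rfpry,iyfjg] -> 14 lines: beu rlx rfpry iyfjg slyve puff cjuak cgttb ttypo yrtn athb wetrr llhyv xpnk
Hunk 6: at line 8 remove [ttypo] add [vocz] -> 14 lines: beu rlx rfpry iyfjg slyve puff cjuak cgttb vocz yrtn athb wetrr llhyv xpnk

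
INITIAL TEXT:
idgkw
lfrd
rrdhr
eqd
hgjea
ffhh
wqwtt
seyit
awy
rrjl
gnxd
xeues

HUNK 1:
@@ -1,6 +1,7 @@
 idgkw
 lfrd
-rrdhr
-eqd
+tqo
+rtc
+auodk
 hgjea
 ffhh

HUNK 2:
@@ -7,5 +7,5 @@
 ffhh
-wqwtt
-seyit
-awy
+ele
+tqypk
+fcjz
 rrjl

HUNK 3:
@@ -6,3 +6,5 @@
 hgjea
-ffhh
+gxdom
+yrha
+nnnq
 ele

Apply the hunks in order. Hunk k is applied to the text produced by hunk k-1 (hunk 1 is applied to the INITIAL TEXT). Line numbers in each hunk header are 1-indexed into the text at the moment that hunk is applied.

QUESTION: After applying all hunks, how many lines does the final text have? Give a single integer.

Answer: 15

Derivation:
Hunk 1: at line 1 remove [rrdhr,eqd] add [tqo,rtc,auodk] -> 13 lines: idgkw lfrd tqo rtc auodk hgjea ffhh wqwtt seyit awy rrjl gnxd xeues
Hunk 2: at line 7 remove [wqwtt,seyit,awy] add [ele,tqypk,fcjz] -> 13 lines: idgkw lfrd tqo rtc auodk hgjea ffhh ele tqypk fcjz rrjl gnxd xeues
Hunk 3: at line 6 remove [ffhh] add [gxdom,yrha,nnnq] -> 15 lines: idgkw lfrd tqo rtc auodk hgjea gxdom yrha nnnq ele tqypk fcjz rrjl gnxd xeues
Final line count: 15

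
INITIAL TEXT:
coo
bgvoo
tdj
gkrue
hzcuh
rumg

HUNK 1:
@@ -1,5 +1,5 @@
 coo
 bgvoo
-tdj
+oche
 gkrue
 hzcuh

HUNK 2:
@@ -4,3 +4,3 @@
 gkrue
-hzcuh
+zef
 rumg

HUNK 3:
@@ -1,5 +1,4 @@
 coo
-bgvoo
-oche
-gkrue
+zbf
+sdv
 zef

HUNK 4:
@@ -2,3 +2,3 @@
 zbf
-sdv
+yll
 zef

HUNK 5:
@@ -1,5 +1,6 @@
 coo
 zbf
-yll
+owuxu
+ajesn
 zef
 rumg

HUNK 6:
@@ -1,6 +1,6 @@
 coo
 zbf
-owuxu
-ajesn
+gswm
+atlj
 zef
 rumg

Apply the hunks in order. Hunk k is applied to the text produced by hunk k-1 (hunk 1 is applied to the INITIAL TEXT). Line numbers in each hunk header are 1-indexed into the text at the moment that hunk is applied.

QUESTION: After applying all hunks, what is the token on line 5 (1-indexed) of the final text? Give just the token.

Answer: zef

Derivation:
Hunk 1: at line 1 remove [tdj] add [oche] -> 6 lines: coo bgvoo oche gkrue hzcuh rumg
Hunk 2: at line 4 remove [hzcuh] add [zef] -> 6 lines: coo bgvoo oche gkrue zef rumg
Hunk 3: at line 1 remove [bgvoo,oche,gkrue] add [zbf,sdv] -> 5 lines: coo zbf sdv zef rumg
Hunk 4: at line 2 remove [sdv] add [yll] -> 5 lines: coo zbf yll zef rumg
Hunk 5: at line 1 remove [yll] add [owuxu,ajesn] -> 6 lines: coo zbf owuxu ajesn zef rumg
Hunk 6: at line 1 remove [owuxu,ajesn] add [gswm,atlj] -> 6 lines: coo zbf gswm atlj zef rumg
Final line 5: zef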